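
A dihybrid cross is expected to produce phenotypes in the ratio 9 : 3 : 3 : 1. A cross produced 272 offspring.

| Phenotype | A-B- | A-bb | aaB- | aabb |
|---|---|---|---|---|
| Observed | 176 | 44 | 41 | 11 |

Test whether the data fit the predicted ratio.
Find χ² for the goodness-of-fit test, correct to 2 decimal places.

Ratio total = 16. Expected counts: 272×9/16 = 153, 272×3/16 = 51, 272×3/16 = 51, 272×1/16 = 17.
χ² = (176−153)²/153 + (44−51)²/51 + (41−51)²/51 + (11−17)²/17
   = 3.458 + 0.961 + 1.961 + 2.118
Sum = 8.50

8.50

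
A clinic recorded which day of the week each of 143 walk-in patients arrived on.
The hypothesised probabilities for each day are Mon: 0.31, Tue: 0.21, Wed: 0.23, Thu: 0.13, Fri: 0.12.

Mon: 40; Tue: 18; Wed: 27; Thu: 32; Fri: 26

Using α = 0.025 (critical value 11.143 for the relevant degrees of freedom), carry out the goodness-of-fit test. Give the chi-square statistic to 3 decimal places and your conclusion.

Expected counts E_i = n·p_i: 143×0.31 = 44.33, 143×0.21 = 30.03, 143×0.23 = 32.89, 143×0.13 = 18.59, 143×0.12 = 17.16.
Mon: (40 − 44.33)²/44.33 = 18.7489/44.33 = 0.4229
Tue: (18 − 30.03)²/30.03 = 144.7209/30.03 = 4.8192
Wed: (27 − 32.89)²/32.89 = 34.6921/32.89 = 1.0548
Thu: (32 − 18.59)²/18.59 = 179.8281/18.59 = 9.6734
Fri: (26 − 17.16)²/17.16 = 78.1456/17.16 = 4.5539
Sum = 20.524
df = 4. Since 20.524 > 11.143, we reject H₀.

20.524; reject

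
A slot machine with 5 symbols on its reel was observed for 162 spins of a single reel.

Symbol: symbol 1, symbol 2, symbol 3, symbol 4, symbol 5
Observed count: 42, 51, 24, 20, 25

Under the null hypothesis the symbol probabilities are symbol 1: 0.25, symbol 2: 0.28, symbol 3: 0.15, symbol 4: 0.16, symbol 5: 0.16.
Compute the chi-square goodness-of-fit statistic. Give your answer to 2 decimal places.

Expected counts E_i = n·p_i: 162×0.25 = 40.5, 162×0.28 = 45.36, 162×0.15 = 24.3, 162×0.16 = 25.92, 162×0.16 = 25.92.
χ² = (42−40.5)²/40.5 + (51−45.36)²/45.36 + (24−24.3)²/24.3 + (20−25.92)²/25.92 + (25−25.92)²/25.92
   = 0.056 + 0.701 + 0.004 + 1.352 + 0.033
Sum = 2.15

2.15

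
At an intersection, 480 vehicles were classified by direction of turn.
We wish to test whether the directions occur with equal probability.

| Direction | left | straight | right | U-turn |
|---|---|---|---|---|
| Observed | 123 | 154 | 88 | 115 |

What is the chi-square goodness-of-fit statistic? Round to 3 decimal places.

18.450

Under H₀ each category has probability 1/4, so each expected count is 480/4 = 120.
χ² = (123−120)²/120 + (154−120)²/120 + (88−120)²/120 + (115−120)²/120
   = 0.0750 + 9.6333 + 8.5333 + 0.2083
Sum = 18.450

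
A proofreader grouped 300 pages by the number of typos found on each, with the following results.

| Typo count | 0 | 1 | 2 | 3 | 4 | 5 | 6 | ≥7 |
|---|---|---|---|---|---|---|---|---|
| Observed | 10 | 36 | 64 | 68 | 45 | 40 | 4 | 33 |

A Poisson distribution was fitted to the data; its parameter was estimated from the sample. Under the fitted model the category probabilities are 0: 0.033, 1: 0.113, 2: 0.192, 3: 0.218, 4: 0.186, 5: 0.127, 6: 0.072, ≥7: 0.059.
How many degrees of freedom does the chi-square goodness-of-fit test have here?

6

There are k = 8 categories and 1 parameter estimated from the data, so df = 8 − 1 − 1 = 6.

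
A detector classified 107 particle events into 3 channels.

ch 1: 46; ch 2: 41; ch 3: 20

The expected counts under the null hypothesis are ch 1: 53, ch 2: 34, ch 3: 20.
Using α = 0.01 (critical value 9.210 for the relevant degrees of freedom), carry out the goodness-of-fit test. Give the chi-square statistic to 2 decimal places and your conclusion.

ch 1: (46 − 53)²/53 = 49/53 = 0.925
ch 2: (41 − 34)²/34 = 49/34 = 1.441
ch 3: (20 − 20)²/20 = 0/20 = 0.000
Sum = 2.37
df = 2. Since 2.37 < 9.210, we do not reject H₀.

2.37; do not reject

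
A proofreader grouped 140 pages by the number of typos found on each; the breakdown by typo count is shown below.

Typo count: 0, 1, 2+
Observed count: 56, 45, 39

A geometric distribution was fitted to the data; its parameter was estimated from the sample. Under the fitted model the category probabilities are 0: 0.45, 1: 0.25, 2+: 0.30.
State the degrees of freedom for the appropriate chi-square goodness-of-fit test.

1

There are k = 3 categories and 1 parameter estimated from the data, so df = 3 − 1 − 1 = 1.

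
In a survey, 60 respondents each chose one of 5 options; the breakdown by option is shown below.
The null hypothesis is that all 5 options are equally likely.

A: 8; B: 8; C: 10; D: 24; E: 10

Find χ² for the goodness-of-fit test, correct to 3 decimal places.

15.333

Expected count for each of the 5 categories: 60/5 = 12.
χ² = (8−12)²/12 + (8−12)²/12 + (10−12)²/12 + (24−12)²/12 + (10−12)²/12
   = 1.3333 + 1.3333 + 0.3333 + 12.0000 + 0.3333
Sum = 15.333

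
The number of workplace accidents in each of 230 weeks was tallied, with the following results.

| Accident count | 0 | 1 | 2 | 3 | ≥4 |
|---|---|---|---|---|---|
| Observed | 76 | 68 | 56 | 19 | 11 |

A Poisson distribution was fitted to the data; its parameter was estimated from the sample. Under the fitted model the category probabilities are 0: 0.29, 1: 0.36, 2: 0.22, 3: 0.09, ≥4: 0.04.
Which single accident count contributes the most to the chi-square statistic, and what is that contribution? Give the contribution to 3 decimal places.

Expected counts E_i = n·p_i: 230×0.29 = 66.7, 230×0.36 = 82.8, 230×0.22 = 50.6, 230×0.09 = 20.7, 230×0.04 = 9.2.
0: (76 − 66.7)²/66.7 = 86.49/66.7 = 1.2967
1: (68 − 82.8)²/82.8 = 219.04/82.8 = 2.6454
2: (56 − 50.6)²/50.6 = 29.16/50.6 = 0.5763
3: (19 − 20.7)²/20.7 = 2.89/20.7 = 0.1396
≥4: (11 − 9.2)²/9.2 = 3.24/9.2 = 0.3522
The largest term is for 1: 2.645.

1, 2.645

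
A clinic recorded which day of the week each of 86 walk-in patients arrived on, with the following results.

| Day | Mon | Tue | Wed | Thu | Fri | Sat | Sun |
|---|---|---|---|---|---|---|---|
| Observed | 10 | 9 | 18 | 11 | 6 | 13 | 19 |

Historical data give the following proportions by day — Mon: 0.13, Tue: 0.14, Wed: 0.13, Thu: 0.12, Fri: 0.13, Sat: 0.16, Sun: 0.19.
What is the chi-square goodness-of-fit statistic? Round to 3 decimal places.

Expected counts E_i = n·p_i: 86×0.13 = 11.18, 86×0.14 = 12.04, 86×0.13 = 11.18, 86×0.12 = 10.32, 86×0.13 = 11.18, 86×0.16 = 13.76, 86×0.19 = 16.34.
χ² = (10−11.18)²/11.18 + (9−12.04)²/12.04 + (18−11.18)²/11.18 + (11−10.32)²/10.32 + (6−11.18)²/11.18 + (13−13.76)²/13.76 + (19−16.34)²/16.34
   = 0.1245 + 0.7676 + 4.1603 + 0.0448 + 2.4000 + 0.0420 + 0.4330
Sum = 7.972

7.972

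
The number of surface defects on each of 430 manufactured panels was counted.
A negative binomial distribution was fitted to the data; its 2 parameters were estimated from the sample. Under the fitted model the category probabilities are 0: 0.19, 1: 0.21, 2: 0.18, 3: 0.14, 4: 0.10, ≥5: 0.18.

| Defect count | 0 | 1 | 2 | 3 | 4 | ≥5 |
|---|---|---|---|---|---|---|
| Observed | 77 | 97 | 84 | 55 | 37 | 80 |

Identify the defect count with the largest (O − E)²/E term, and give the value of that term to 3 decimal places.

4, 0.837

Expected counts E_i = n·p_i: 430×0.19 = 81.7, 430×0.21 = 90.3, 430×0.18 = 77.4, 430×0.14 = 60.2, 430×0.10 = 43, 430×0.18 = 77.4.
χ² = (77−81.7)²/81.7 + (97−90.3)²/90.3 + (84−77.4)²/77.4 + (55−60.2)²/60.2 + (37−43)²/43 + (80−77.4)²/77.4
   = 0.2704 + 0.4971 + 0.5628 + 0.4492 + 0.8372 + 0.0873
The largest term is for 4: 0.837.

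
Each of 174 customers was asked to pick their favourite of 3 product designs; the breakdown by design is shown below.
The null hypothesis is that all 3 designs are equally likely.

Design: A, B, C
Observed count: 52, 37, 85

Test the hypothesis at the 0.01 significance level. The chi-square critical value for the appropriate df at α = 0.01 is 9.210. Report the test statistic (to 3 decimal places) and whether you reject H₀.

Expected count for each of the 3 categories: 174/3 = 58.
A: (52 − 58)²/58 = 36/58 = 0.6207
B: (37 − 58)²/58 = 441/58 = 7.6034
C: (85 − 58)²/58 = 729/58 = 12.5690
Sum = 20.793
df = 2. Since 20.793 > 9.210, we reject H₀.

20.793; reject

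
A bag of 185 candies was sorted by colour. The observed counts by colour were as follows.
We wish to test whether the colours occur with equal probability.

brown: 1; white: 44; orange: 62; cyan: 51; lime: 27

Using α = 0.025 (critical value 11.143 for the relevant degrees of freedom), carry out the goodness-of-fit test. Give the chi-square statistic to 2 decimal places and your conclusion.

Expected count for each of the 5 categories: 185/5 = 37.
cat         O        E   (O−E)²/E
brown       1       37     35.027
white      44       37      1.324
orange     62       37     16.892
cyan       51       37      5.297
lime       27       37      2.703
Sum = 61.24
df = 4. Since 61.24 > 11.143, we reject H₀.

61.24; reject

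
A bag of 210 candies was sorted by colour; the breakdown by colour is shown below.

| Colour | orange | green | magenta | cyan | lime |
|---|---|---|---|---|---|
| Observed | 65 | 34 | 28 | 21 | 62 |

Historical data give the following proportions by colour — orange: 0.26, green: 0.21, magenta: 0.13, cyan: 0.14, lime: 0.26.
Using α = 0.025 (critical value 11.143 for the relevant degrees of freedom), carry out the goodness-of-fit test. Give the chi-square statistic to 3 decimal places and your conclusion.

Expected counts E_i = n·p_i: 210×0.26 = 54.6, 210×0.21 = 44.1, 210×0.13 = 27.3, 210×0.14 = 29.4, 210×0.26 = 54.6.
cat          O        E   (O−E)²/E
orange      65     54.6     1.9810
green       34     44.1     2.3132
magenta     28     27.3     0.0179
cyan        21     29.4     2.4000
lime        62     54.6     1.0029
Sum = 7.715
df = 4. Since 7.715 < 11.143, we do not reject H₀.

7.715; do not reject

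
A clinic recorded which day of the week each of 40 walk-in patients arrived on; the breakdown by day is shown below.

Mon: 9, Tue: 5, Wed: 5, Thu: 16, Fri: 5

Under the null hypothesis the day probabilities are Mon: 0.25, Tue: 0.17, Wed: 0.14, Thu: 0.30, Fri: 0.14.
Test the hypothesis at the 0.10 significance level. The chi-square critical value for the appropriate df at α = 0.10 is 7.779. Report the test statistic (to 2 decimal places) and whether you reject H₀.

Expected counts E_i = n·p_i: 40×0.25 = 10, 40×0.17 = 6.8, 40×0.14 = 5.6, 40×0.30 = 12, 40×0.14 = 5.6.
χ² = (9−10)²/10 + (5−6.8)²/6.8 + (5−5.6)²/5.6 + (16−12)²/12 + (5−5.6)²/5.6
   = 0.100 + 0.476 + 0.064 + 1.333 + 0.064
Sum = 2.04
df = 4. Since 2.04 < 7.779, we do not reject H₀.

2.04; do not reject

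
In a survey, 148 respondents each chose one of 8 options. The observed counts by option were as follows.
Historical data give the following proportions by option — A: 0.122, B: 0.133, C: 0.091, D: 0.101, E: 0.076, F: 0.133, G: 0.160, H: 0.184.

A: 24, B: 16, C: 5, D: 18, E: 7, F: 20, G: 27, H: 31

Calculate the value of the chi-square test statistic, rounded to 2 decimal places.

Expected counts E_i = n·p_i: 148×0.122 = 18.056, 148×0.133 = 19.684, 148×0.091 = 13.468, 148×0.101 = 14.948, 148×0.076 = 11.248, 148×0.133 = 19.684, 148×0.160 = 23.68, 148×0.184 = 27.232.
χ² = (24−18.056)²/18.056 + (16−19.684)²/19.684 + (5−13.468)²/13.468 + (18−14.948)²/14.948 + (7−11.248)²/11.248 + (20−19.684)²/19.684 + (27−23.68)²/23.68 + (31−27.232)²/27.232
   = 1.957 + 0.689 + 5.324 + 0.623 + 1.604 + 0.005 + 0.465 + 0.521
Sum = 11.19

11.19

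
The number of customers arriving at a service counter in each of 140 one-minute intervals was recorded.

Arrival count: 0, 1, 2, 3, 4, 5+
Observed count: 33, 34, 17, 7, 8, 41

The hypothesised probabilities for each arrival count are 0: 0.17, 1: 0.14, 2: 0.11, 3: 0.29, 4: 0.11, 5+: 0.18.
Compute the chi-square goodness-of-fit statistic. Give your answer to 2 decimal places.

55.57

Expected counts E_i = n·p_i: 140×0.17 = 23.8, 140×0.14 = 19.6, 140×0.11 = 15.4, 140×0.29 = 40.6, 140×0.11 = 15.4, 140×0.18 = 25.2.
χ² = (33−23.8)²/23.8 + (34−19.6)²/19.6 + (17−15.4)²/15.4 + (7−40.6)²/40.6 + (8−15.4)²/15.4 + (41−25.2)²/25.2
   = 3.556 + 10.580 + 0.166 + 27.807 + 3.556 + 9.906
Sum = 55.57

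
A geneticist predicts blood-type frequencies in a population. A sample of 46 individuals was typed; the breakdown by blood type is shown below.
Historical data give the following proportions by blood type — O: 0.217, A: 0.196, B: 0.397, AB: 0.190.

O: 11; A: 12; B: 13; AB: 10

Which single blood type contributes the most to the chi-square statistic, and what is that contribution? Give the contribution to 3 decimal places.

B, 1.516

Expected counts E_i = n·p_i: 46×0.217 = 9.982, 46×0.196 = 9.016, 46×0.397 = 18.262, 46×0.190 = 8.74.
O: (11 − 9.982)²/9.982 = 1.036324/9.982 = 0.1038
A: (12 − 9.016)²/9.016 = 8.904256/9.016 = 0.9876
B: (13 − 18.262)²/18.262 = 27.688644/18.262 = 1.5162
AB: (10 − 8.74)²/8.74 = 1.5876/8.74 = 0.1816
The largest term is for B: 1.516.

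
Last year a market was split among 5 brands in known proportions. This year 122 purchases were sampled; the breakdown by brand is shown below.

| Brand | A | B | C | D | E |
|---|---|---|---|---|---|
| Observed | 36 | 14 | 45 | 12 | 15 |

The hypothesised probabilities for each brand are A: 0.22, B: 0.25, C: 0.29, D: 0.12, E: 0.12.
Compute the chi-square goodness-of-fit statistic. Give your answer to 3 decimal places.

Expected counts E_i = n·p_i: 122×0.22 = 26.84, 122×0.25 = 30.5, 122×0.29 = 35.38, 122×0.12 = 14.64, 122×0.12 = 14.64.
A: (36 − 26.84)²/26.84 = 83.9056/26.84 = 3.1261
B: (14 − 30.5)²/30.5 = 272.25/30.5 = 8.9262
C: (45 − 35.38)²/35.38 = 92.5444/35.38 = 2.6157
D: (12 − 14.64)²/14.64 = 6.9696/14.64 = 0.4761
E: (15 − 14.64)²/14.64 = 0.1296/14.64 = 0.0089
Sum = 15.153

15.153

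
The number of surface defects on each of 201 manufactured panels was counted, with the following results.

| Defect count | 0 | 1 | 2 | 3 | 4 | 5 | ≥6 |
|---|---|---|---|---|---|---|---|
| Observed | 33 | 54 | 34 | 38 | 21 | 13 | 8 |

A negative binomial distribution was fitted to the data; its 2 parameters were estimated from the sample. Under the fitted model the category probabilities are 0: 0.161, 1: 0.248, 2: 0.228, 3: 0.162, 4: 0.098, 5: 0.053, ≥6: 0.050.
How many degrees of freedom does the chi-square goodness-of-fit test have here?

There are k = 7 categories and 2 parameters estimated from the data, so df = 7 − 1 − 2 = 4.

4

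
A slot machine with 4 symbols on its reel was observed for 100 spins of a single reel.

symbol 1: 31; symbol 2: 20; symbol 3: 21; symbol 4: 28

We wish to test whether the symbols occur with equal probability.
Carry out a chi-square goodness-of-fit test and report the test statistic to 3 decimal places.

3.440

Expected count for each of the 4 categories: 100/4 = 25.
symbol 1: (31 − 25)²/25 = 36/25 = 1.4400
symbol 2: (20 − 25)²/25 = 25/25 = 1.0000
symbol 3: (21 − 25)²/25 = 16/25 = 0.6400
symbol 4: (28 − 25)²/25 = 9/25 = 0.3600
Sum = 3.440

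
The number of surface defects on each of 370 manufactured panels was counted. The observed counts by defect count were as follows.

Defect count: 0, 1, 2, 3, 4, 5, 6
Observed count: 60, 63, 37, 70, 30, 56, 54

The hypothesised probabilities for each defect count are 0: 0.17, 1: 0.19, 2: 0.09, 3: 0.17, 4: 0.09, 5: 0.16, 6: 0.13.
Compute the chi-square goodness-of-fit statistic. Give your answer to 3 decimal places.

Expected counts E_i = n·p_i: 370×0.17 = 62.9, 370×0.19 = 70.3, 370×0.09 = 33.3, 370×0.17 = 62.9, 370×0.09 = 33.3, 370×0.16 = 59.2, 370×0.13 = 48.1.
χ² = (60−62.9)²/62.9 + (63−70.3)²/70.3 + (37−33.3)²/33.3 + (70−62.9)²/62.9 + (30−33.3)²/33.3 + (56−59.2)²/59.2 + (54−48.1)²/48.1
   = 0.1337 + 0.7580 + 0.4111 + 0.8014 + 0.3270 + 0.1730 + 0.7237
Sum = 3.328

3.328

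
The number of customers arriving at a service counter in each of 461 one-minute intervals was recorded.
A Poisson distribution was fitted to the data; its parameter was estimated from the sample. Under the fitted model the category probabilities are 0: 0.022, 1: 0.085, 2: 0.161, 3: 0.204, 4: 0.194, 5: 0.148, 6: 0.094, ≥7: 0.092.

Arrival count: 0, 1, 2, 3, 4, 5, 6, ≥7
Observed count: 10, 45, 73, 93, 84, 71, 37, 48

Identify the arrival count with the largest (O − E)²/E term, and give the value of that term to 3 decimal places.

Expected counts E_i = n·p_i: 461×0.022 = 10.142, 461×0.085 = 39.185, 461×0.161 = 74.221, 461×0.204 = 94.044, 461×0.194 = 89.434, 461×0.148 = 68.228, 461×0.094 = 43.334, 461×0.092 = 42.412.
cat         O        E   (O−E)²/E
0          10   10.142     0.0020
1          45   39.185     0.8629
2          73   74.221     0.0201
3          93   94.044     0.0116
4          84   89.434     0.3302
5          71   68.228     0.1126
6          37   43.334     0.9258
≥7         48   42.412     0.7362
The largest term is for 6: 0.926.

6, 0.926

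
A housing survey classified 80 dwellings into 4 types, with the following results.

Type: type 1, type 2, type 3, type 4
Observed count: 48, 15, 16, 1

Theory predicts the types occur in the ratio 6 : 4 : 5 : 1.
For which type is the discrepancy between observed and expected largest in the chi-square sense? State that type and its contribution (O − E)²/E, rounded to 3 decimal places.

type 1, 10.800

Ratio total = 16. Expected counts: 80×6/16 = 30, 80×4/16 = 20, 80×5/16 = 25, 80×1/16 = 5.
χ² = (48−30)²/30 + (15−20)²/20 + (16−25)²/25 + (1−5)²/5
   = 10.8000 + 1.2500 + 3.2400 + 3.2000
The largest term is for type 1: 10.800.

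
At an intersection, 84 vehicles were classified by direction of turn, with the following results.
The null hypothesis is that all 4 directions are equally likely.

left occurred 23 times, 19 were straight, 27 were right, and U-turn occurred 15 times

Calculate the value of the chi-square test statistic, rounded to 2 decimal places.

Under H₀ each category has probability 1/4, so each expected count is 84/4 = 21.
χ² = (23−21)²/21 + (19−21)²/21 + (27−21)²/21 + (15−21)²/21
   = 0.190 + 0.190 + 1.714 + 1.714
Sum = 3.81

3.81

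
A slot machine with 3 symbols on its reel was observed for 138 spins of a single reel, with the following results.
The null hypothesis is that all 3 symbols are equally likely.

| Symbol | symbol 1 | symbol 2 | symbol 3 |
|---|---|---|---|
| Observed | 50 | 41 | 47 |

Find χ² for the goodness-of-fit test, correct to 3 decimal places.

0.913

Under H₀ each category has probability 1/3, so each expected count is 138/3 = 46.
χ² = (50−46)²/46 + (41−46)²/46 + (47−46)²/46
   = 0.3478 + 0.5435 + 0.0217
Sum = 0.913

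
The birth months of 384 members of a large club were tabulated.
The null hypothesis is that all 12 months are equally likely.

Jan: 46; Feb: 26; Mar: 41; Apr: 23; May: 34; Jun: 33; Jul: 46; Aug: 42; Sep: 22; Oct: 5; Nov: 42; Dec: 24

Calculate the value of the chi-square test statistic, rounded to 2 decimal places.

Under H₀ each category has probability 1/12, so each expected count is 384/12 = 32.
cat         O        E   (O−E)²/E
Jan        46       32      6.125
Feb        26       32      1.125
Mar        41       32      2.531
Apr        23       32      2.531
May        34       32      0.125
Jun        33       32      0.031
Jul        46       32      6.125
Aug        42       32      3.125
Sep        22       32      3.125
Oct         5       32     22.781
Nov        42       32      3.125
Dec        24       32      2.000
Sum = 52.75

52.75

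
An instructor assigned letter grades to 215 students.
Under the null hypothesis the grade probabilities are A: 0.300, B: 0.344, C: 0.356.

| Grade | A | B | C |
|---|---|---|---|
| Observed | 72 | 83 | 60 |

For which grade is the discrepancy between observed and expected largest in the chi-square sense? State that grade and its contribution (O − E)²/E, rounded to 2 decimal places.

C, 3.57

Expected counts E_i = n·p_i: 215×0.300 = 64.5, 215×0.344 = 73.96, 215×0.356 = 76.54.
cat         O        E   (O−E)²/E
A          72     64.5      0.872
B          83    73.96      1.105
C          60    76.54      3.574
The largest term is for C: 3.57.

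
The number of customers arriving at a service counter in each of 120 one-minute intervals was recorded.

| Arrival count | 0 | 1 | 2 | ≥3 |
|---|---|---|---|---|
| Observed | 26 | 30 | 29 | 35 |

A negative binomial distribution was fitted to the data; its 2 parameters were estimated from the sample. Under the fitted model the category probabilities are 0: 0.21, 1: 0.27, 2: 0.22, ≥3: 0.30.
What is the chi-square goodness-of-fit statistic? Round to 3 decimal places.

0.487

Expected counts E_i = n·p_i: 120×0.21 = 25.2, 120×0.27 = 32.4, 120×0.22 = 26.4, 120×0.30 = 36.
cat         O        E   (O−E)²/E
0          26     25.2     0.0254
1          30     32.4     0.1778
2          29     26.4     0.2561
≥3         35       36     0.0278
Sum = 0.487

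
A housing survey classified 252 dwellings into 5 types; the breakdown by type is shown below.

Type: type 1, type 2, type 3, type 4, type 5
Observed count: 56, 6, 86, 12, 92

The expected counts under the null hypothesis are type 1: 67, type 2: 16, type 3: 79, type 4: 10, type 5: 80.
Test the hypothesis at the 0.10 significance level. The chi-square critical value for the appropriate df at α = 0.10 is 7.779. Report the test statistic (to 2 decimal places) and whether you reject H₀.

type 1: (56 − 67)²/67 = 121/67 = 1.806
type 2: (6 − 16)²/16 = 100/16 = 6.250
type 3: (86 − 79)²/79 = 49/79 = 0.620
type 4: (12 − 10)²/10 = 4/10 = 0.400
type 5: (92 − 80)²/80 = 144/80 = 1.800
Sum = 10.88
df = 4. Since 10.88 > 7.779, we reject H₀.

10.88; reject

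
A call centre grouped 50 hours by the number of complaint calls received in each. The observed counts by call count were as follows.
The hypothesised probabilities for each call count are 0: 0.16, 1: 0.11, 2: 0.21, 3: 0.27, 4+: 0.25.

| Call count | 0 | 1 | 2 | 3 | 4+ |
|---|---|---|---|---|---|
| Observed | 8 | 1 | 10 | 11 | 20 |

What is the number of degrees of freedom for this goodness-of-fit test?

4

There are k = 5 categories and no parameters were estimated from the data, so df = 5 − 1 = 4.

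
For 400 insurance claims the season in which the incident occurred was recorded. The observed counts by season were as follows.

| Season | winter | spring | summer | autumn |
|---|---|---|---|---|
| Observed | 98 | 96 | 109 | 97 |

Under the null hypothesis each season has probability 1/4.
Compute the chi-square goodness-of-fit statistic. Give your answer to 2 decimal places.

1.10

Under H₀ each category has probability 1/4, so each expected count is 400/4 = 100.
χ² = (98−100)²/100 + (96−100)²/100 + (109−100)²/100 + (97−100)²/100
   = 0.040 + 0.160 + 0.810 + 0.090
Sum = 1.10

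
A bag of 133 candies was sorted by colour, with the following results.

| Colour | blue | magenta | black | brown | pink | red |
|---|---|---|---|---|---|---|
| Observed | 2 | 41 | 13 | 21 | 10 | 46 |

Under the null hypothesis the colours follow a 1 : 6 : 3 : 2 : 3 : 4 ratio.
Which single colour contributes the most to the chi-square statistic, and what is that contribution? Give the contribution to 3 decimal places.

Ratio total = 19. Expected counts: 133×1/19 = 7, 133×6/19 = 42, 133×3/19 = 21, 133×2/19 = 14, 133×3/19 = 21, 133×4/19 = 28.
cat          O        E   (O−E)²/E
blue         2        7     3.5714
magenta     41       42     0.0238
black       13       21     3.0476
brown       21       14     3.5000
pink        10       21     5.7619
red         46       28    11.5714
The largest term is for red: 11.571.

red, 11.571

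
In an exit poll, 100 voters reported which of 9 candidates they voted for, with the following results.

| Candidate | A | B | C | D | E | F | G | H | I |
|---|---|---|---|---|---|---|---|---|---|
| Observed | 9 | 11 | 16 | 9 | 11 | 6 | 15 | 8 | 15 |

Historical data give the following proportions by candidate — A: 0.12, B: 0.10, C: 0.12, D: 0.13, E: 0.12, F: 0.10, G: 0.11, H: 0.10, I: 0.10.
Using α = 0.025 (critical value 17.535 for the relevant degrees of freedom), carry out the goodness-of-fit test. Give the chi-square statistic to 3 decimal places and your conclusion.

9.452; do not reject

Expected counts E_i = n·p_i: 100×0.12 = 12, 100×0.10 = 10, 100×0.12 = 12, 100×0.13 = 13, 100×0.12 = 12, 100×0.10 = 10, 100×0.11 = 11, 100×0.10 = 10, 100×0.10 = 10.
A: (9 − 12)²/12 = 9/12 = 0.7500
B: (11 − 10)²/10 = 1/10 = 0.1000
C: (16 − 12)²/12 = 16/12 = 1.3333
D: (9 − 13)²/13 = 16/13 = 1.2308
E: (11 − 12)²/12 = 1/12 = 0.0833
F: (6 − 10)²/10 = 16/10 = 1.6000
G: (15 − 11)²/11 = 16/11 = 1.4545
H: (8 − 10)²/10 = 4/10 = 0.4000
I: (15 − 10)²/10 = 25/10 = 2.5000
Sum = 9.452
df = 8. Since 9.452 < 17.535, we do not reject H₀.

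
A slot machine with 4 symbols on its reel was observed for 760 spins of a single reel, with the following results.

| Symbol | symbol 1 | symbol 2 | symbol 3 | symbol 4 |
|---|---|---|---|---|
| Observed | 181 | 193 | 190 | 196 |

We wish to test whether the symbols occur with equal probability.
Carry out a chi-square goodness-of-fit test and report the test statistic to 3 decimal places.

0.663

Expected count for each of the 4 categories: 760/4 = 190.
symbol 1: (181 − 190)²/190 = 81/190 = 0.4263
symbol 2: (193 − 190)²/190 = 9/190 = 0.0474
symbol 3: (190 − 190)²/190 = 0/190 = 0.0000
symbol 4: (196 − 190)²/190 = 36/190 = 0.1895
Sum = 0.663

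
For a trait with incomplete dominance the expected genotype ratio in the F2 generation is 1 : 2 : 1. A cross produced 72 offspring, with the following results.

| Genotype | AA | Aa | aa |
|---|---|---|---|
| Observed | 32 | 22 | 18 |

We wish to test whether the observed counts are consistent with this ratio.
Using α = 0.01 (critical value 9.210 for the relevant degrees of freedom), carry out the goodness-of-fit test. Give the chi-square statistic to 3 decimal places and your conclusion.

Ratio total = 4. Expected counts: 72×1/4 = 18, 72×2/4 = 36, 72×1/4 = 18.
AA: (32 − 18)²/18 = 196/18 = 10.8889
Aa: (22 − 36)²/36 = 196/36 = 5.4444
aa: (18 − 18)²/18 = 0/18 = 0.0000
Sum = 16.333
df = 2. Since 16.333 > 9.210, we reject H₀.

16.333; reject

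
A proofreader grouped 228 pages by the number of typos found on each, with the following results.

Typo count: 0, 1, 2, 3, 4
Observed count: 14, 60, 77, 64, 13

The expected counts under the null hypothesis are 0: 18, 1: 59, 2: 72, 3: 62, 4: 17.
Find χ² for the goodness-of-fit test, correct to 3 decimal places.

2.259

cat         O        E   (O−E)²/E
0          14       18     0.8889
1          60       59     0.0169
2          77       72     0.3472
3          64       62     0.0645
4          13       17     0.9412
Sum = 2.259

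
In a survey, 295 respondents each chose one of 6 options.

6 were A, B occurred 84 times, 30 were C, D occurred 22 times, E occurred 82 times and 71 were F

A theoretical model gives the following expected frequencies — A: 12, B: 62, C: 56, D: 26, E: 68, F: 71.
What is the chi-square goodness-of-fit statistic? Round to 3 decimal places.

26.376

χ² = (6−12)²/12 + (84−62)²/62 + (30−56)²/56 + (22−26)²/26 + (82−68)²/68 + (71−71)²/71
   = 3.0000 + 7.8065 + 12.0714 + 0.6154 + 2.8824 + 0.0000
Sum = 26.376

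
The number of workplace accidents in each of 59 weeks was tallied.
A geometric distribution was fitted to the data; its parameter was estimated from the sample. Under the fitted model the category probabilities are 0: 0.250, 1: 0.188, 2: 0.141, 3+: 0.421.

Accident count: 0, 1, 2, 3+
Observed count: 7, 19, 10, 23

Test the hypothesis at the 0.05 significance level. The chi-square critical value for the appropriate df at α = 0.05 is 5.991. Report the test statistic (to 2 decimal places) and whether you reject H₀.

10.19; reject

Expected counts E_i = n·p_i: 59×0.250 = 14.75, 59×0.188 = 11.092, 59×0.141 = 8.319, 59×0.421 = 24.839.
χ² = (7−14.75)²/14.75 + (19−11.092)²/11.092 + (10−8.319)²/8.319 + (23−24.839)²/24.839
   = 4.072 + 5.638 + 0.340 + 0.136
Sum = 10.19
df = 2. Since 10.19 > 5.991, we reject H₀.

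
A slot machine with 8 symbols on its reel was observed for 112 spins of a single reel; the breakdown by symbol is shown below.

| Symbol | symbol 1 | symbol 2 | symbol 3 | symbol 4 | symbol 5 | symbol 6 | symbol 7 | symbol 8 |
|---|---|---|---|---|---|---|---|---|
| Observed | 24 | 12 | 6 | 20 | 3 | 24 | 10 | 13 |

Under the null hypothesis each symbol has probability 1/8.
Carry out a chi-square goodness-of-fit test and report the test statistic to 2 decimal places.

31.57

Under H₀ each category has probability 1/8, so each expected count is 112/8 = 14.
χ² = (24−14)²/14 + (12−14)²/14 + (6−14)²/14 + (20−14)²/14 + (3−14)²/14 + (24−14)²/14 + (10−14)²/14 + (13−14)²/14
   = 7.143 + 0.286 + 4.571 + 2.571 + 8.643 + 7.143 + 1.143 + 0.071
Sum = 31.57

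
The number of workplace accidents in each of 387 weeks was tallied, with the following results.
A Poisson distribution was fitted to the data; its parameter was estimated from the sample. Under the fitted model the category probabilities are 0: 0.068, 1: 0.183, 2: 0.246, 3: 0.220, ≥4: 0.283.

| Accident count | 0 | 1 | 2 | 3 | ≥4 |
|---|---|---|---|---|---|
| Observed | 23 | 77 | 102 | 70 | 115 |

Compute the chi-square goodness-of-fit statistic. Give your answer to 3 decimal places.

4.409

Expected counts E_i = n·p_i: 387×0.068 = 26.316, 387×0.183 = 70.821, 387×0.246 = 95.202, 387×0.220 = 85.14, 387×0.283 = 109.521.
0: (23 − 26.316)²/26.316 = 10.995856/26.316 = 0.4178
1: (77 − 70.821)²/70.821 = 38.180041/70.821 = 0.5391
2: (102 − 95.202)²/95.202 = 46.212804/95.202 = 0.4854
3: (70 − 85.14)²/85.14 = 229.2196/85.14 = 2.6923
≥4: (115 − 109.521)²/109.521 = 30.019441/109.521 = 0.2741
Sum = 4.409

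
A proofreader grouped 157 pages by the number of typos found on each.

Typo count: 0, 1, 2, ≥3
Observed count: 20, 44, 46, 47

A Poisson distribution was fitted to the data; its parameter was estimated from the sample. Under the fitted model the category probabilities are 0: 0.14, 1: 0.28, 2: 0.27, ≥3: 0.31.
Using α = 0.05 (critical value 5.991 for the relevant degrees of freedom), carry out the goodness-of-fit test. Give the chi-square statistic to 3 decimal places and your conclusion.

0.543; do not reject

Expected counts E_i = n·p_i: 157×0.14 = 21.98, 157×0.28 = 43.96, 157×0.27 = 42.39, 157×0.31 = 48.67.
cat         O        E   (O−E)²/E
0          20    21.98     0.1784
1          44    43.96     0.0000
2          46    42.39     0.3074
≥3         47    48.67     0.0573
Sum = 0.543
df = 2. Since 0.543 < 5.991, we do not reject H₀.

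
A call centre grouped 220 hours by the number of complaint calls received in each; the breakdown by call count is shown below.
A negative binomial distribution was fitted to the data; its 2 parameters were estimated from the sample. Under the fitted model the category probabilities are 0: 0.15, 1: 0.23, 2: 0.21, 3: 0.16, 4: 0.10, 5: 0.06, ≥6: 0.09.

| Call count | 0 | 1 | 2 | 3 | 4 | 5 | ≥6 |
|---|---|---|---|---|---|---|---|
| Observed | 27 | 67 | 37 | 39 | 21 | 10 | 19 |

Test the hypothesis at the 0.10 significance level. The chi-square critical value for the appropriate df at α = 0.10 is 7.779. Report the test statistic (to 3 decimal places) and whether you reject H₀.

Expected counts E_i = n·p_i: 220×0.15 = 33, 220×0.23 = 50.6, 220×0.21 = 46.2, 220×0.16 = 35.2, 220×0.10 = 22, 220×0.06 = 13.2, 220×0.09 = 19.8.
cat         O        E   (O−E)²/E
0          27       33     1.0909
1          67     50.6     5.3154
2          37     46.2     1.8320
3          39     35.2     0.4102
4          21       22     0.0455
5          10     13.2     0.7758
≥6         19     19.8     0.0323
Sum = 9.502
df = 4. Since 9.502 > 7.779, we reject H₀.

9.502; reject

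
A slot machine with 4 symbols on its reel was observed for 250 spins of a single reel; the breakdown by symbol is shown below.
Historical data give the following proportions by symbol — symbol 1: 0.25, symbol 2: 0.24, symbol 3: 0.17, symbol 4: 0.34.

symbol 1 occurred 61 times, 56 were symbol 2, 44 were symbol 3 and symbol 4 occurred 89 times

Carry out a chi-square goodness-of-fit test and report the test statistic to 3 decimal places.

0.544

Expected counts E_i = n·p_i: 250×0.25 = 62.5, 250×0.24 = 60, 250×0.17 = 42.5, 250×0.34 = 85.
cat           O        E   (O−E)²/E
symbol 1     61     62.5     0.0360
symbol 2     56       60     0.2667
symbol 3     44     42.5     0.0529
symbol 4     89       85     0.1882
Sum = 0.544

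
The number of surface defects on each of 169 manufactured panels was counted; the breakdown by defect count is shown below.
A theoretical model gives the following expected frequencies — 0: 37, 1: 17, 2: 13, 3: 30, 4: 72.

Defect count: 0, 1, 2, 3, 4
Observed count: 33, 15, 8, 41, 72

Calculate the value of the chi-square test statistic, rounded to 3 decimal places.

6.624

cat         O        E   (O−E)²/E
0          33       37     0.4324
1          15       17     0.2353
2           8       13     1.9231
3          41       30     4.0333
4          72       72     0.0000
Sum = 6.624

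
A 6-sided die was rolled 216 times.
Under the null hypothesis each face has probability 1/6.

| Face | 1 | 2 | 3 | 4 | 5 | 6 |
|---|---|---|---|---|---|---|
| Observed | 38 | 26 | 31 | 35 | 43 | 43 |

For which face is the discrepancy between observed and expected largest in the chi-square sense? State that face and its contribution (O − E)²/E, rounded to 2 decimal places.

Under H₀ each category has probability 1/6, so each expected count is 216/6 = 36.
1: (38 − 36)²/36 = 4/36 = 0.111
2: (26 − 36)²/36 = 100/36 = 2.778
3: (31 − 36)²/36 = 25/36 = 0.694
4: (35 − 36)²/36 = 1/36 = 0.028
5: (43 − 36)²/36 = 49/36 = 1.361
6: (43 − 36)²/36 = 49/36 = 1.361
The largest term is for 2: 2.78.

2, 2.78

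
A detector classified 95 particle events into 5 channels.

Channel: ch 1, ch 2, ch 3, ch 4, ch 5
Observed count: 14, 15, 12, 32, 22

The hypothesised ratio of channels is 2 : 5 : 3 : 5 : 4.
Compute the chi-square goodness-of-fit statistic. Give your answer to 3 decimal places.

Ratio total = 19. Expected counts: 95×2/19 = 10, 95×5/19 = 25, 95×3/19 = 15, 95×5/19 = 25, 95×4/19 = 20.
χ² = (14−10)²/10 + (15−25)²/25 + (12−15)²/15 + (32−25)²/25 + (22−20)²/20
   = 1.6000 + 4.0000 + 0.6000 + 1.9600 + 0.2000
Sum = 8.360

8.360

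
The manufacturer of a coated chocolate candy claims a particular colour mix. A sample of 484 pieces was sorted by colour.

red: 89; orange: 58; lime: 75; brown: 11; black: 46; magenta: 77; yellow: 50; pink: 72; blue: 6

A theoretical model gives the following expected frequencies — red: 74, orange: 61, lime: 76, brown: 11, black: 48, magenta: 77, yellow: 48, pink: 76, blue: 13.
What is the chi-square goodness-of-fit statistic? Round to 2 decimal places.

χ² = (89−74)²/74 + (58−61)²/61 + (75−76)²/76 + (11−11)²/11 + (46−48)²/48 + (77−77)²/77 + (50−48)²/48 + (72−76)²/76 + (6−13)²/13
   = 3.041 + 0.148 + 0.013 + 0.000 + 0.083 + 0.000 + 0.083 + 0.211 + 3.769
Sum = 7.35

7.35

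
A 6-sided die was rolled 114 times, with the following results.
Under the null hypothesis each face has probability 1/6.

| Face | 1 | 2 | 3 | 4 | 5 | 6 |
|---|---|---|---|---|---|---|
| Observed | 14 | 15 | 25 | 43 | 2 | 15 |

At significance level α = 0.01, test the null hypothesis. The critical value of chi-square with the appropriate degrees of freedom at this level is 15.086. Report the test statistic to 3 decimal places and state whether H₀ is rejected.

50.421; reject

Expected count for each of the 6 categories: 114/6 = 19.
cat         O        E   (O−E)²/E
1          14       19     1.3158
2          15       19     0.8421
3          25       19     1.8947
4          43       19    30.3158
5           2       19    15.2105
6          15       19     0.8421
Sum = 50.421
df = 5. Since 50.421 > 15.086, we reject H₀.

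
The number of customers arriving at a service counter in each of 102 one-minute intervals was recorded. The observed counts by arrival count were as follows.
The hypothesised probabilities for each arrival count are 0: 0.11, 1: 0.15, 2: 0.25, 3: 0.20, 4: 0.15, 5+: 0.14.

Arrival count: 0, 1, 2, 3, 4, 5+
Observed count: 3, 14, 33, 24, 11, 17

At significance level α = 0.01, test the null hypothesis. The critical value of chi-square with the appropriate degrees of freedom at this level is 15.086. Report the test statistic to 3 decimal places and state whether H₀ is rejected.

10.700; do not reject

Expected counts E_i = n·p_i: 102×0.11 = 11.22, 102×0.15 = 15.3, 102×0.25 = 25.5, 102×0.20 = 20.4, 102×0.15 = 15.3, 102×0.14 = 14.28.
cat         O        E   (O−E)²/E
0           3    11.22     6.0221
1          14     15.3     0.1105
2          33     25.5     2.2059
3          24     20.4     0.6353
4          11     15.3     1.2085
5+         17    14.28     0.5181
Sum = 10.700
df = 5. Since 10.700 < 15.086, we do not reject H₀.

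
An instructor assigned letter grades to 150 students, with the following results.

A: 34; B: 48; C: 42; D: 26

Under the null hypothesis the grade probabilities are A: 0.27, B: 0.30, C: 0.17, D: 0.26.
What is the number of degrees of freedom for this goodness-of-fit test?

3

There are k = 4 categories and no parameters were estimated from the data, so df = 4 − 1 = 3.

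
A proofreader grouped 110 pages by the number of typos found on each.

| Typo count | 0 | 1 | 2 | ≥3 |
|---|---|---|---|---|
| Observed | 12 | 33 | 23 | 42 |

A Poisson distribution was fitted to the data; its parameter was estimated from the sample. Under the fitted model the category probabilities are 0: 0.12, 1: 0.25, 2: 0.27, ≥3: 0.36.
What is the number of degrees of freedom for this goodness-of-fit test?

2

There are k = 4 categories and 1 parameter estimated from the data, so df = 4 − 1 − 1 = 2.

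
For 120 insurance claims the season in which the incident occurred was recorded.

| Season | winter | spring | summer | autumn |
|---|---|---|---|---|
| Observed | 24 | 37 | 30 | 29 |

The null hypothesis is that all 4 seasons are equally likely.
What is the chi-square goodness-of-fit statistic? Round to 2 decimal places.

2.87

Expected count for each of the 4 categories: 120/4 = 30.
cat         O        E   (O−E)²/E
winter     24       30      1.200
spring     37       30      1.633
summer     30       30      0.000
autumn     29       30      0.033
Sum = 2.87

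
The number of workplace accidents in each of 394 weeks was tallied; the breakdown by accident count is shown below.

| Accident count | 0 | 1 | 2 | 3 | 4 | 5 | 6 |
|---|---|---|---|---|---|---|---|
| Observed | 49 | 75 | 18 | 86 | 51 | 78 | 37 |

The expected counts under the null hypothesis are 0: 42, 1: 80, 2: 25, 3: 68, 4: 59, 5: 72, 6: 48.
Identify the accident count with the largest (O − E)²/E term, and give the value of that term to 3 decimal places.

3, 4.765

cat         O        E   (O−E)²/E
0          49       42     1.1667
1          75       80     0.3125
2          18       25     1.9600
3          86       68     4.7647
4          51       59     1.0847
5          78       72     0.5000
6          37       48     2.5208
The largest term is for 3: 4.765.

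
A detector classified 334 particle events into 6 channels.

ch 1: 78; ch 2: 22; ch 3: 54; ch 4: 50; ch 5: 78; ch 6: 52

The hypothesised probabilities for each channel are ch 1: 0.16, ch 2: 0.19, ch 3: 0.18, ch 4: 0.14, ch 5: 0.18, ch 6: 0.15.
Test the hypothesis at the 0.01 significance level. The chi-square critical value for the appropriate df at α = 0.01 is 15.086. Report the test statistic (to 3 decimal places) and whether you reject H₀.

44.611; reject

Expected counts E_i = n·p_i: 334×0.16 = 53.44, 334×0.19 = 63.46, 334×0.18 = 60.12, 334×0.14 = 46.76, 334×0.18 = 60.12, 334×0.15 = 50.1.
χ² = (78−53.44)²/53.44 + (22−63.46)²/63.46 + (54−60.12)²/60.12 + (50−46.76)²/46.76 + (78−60.12)²/60.12 + (52−50.1)²/50.1
   = 11.2873 + 27.0869 + 0.6230 + 0.2245 + 5.3176 + 0.0721
Sum = 44.611
df = 5. Since 44.611 > 15.086, we reject H₀.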